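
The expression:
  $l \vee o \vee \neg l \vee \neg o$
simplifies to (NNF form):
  $\text{True}$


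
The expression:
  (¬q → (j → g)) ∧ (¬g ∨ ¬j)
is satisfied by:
  {q: True, g: False, j: False}
  {g: False, j: False, q: False}
  {q: True, g: True, j: False}
  {g: True, q: False, j: False}
  {j: True, q: True, g: False}


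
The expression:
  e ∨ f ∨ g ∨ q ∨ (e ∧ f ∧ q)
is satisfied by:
  {g: True, q: True, e: True, f: True}
  {g: True, q: True, e: True, f: False}
  {g: True, q: True, f: True, e: False}
  {g: True, q: True, f: False, e: False}
  {g: True, e: True, f: True, q: False}
  {g: True, e: True, f: False, q: False}
  {g: True, e: False, f: True, q: False}
  {g: True, e: False, f: False, q: False}
  {q: True, e: True, f: True, g: False}
  {q: True, e: True, f: False, g: False}
  {q: True, f: True, e: False, g: False}
  {q: True, f: False, e: False, g: False}
  {e: True, f: True, q: False, g: False}
  {e: True, q: False, f: False, g: False}
  {f: True, q: False, e: False, g: False}


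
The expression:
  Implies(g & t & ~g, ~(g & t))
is always true.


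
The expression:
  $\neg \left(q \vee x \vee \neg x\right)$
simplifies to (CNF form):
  $\text{False}$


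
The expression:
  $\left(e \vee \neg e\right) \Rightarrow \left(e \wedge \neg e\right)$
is never true.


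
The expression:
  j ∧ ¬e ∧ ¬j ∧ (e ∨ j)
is never true.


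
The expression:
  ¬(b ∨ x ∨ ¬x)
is never true.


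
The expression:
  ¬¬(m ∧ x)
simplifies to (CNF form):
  m ∧ x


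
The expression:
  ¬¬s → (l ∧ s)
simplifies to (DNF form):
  l ∨ ¬s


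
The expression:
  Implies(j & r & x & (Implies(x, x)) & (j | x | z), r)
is always true.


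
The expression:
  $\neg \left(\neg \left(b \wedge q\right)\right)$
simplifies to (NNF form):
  $b \wedge q$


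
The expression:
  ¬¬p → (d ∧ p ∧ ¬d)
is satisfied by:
  {p: False}


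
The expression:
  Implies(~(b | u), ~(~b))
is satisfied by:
  {b: True, u: True}
  {b: True, u: False}
  {u: True, b: False}


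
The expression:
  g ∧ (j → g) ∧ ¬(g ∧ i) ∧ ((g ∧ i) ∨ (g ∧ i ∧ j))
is never true.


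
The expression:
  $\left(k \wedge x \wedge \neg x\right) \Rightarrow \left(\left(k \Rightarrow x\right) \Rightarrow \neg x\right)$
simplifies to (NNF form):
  $\text{True}$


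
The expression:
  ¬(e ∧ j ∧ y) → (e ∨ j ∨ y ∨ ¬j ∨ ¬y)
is always true.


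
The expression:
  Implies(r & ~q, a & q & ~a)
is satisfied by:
  {q: True, r: False}
  {r: False, q: False}
  {r: True, q: True}


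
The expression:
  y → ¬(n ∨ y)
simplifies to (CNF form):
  ¬y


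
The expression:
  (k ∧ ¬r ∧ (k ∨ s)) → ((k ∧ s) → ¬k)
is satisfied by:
  {r: True, s: False, k: False}
  {s: False, k: False, r: False}
  {r: True, k: True, s: False}
  {k: True, s: False, r: False}
  {r: True, s: True, k: False}
  {s: True, r: False, k: False}
  {r: True, k: True, s: True}


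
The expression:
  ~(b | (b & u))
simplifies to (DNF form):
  ~b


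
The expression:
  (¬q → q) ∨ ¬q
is always true.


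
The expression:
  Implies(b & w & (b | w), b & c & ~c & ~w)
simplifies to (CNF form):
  ~b | ~w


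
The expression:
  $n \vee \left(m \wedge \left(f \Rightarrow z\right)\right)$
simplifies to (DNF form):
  $n \vee \left(m \wedge z\right) \vee \left(m \wedge \neg f\right)$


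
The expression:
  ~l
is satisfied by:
  {l: False}


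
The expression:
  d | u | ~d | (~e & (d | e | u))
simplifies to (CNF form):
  True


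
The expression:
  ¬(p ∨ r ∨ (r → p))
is never true.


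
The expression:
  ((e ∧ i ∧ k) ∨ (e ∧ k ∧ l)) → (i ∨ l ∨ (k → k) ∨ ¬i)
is always true.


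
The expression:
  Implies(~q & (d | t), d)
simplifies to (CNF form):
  d | q | ~t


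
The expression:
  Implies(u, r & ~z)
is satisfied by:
  {r: True, u: False, z: False}
  {r: False, u: False, z: False}
  {z: True, r: True, u: False}
  {z: True, r: False, u: False}
  {u: True, r: True, z: False}


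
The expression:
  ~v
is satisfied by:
  {v: False}


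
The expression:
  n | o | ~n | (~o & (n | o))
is always true.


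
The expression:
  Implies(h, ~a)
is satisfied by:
  {h: False, a: False}
  {a: True, h: False}
  {h: True, a: False}


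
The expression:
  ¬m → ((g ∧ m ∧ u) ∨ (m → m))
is always true.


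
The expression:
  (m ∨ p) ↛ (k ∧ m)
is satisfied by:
  {p: True, k: False, m: False}
  {m: True, p: True, k: False}
  {m: True, p: False, k: False}
  {k: True, p: True, m: False}


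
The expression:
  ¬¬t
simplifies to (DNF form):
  t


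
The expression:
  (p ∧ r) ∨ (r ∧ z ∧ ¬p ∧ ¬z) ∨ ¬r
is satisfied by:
  {p: True, r: False}
  {r: False, p: False}
  {r: True, p: True}


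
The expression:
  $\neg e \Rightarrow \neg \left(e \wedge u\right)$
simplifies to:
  $\text{True}$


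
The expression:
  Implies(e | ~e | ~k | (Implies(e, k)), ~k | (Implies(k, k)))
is always true.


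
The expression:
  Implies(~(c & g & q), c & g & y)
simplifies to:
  c & g & (q | y)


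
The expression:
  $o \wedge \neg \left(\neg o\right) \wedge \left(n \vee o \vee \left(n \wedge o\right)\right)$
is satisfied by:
  {o: True}


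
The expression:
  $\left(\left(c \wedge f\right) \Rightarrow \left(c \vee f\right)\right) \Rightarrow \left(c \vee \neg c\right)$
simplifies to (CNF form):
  $\text{True}$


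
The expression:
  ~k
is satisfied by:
  {k: False}


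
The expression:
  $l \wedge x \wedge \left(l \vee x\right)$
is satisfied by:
  {x: True, l: True}


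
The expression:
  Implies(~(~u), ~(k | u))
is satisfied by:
  {u: False}


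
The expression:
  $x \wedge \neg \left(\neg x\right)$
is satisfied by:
  {x: True}


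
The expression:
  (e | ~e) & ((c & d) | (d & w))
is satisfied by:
  {c: True, w: True, d: True}
  {c: True, d: True, w: False}
  {w: True, d: True, c: False}


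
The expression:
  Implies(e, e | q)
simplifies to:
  True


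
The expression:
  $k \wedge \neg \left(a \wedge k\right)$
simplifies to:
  $k \wedge \neg a$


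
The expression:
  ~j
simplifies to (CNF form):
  ~j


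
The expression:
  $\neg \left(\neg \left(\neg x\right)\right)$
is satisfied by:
  {x: False}


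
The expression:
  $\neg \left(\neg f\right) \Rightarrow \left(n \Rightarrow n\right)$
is always true.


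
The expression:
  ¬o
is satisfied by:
  {o: False}


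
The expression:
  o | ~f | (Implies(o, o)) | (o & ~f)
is always true.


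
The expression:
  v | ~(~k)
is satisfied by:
  {k: True, v: True}
  {k: True, v: False}
  {v: True, k: False}


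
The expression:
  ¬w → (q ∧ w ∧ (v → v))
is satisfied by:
  {w: True}


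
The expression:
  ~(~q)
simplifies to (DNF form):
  q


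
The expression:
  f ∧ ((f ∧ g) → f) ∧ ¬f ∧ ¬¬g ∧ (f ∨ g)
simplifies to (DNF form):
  False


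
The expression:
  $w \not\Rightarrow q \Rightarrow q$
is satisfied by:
  {q: True, w: False}
  {w: False, q: False}
  {w: True, q: True}


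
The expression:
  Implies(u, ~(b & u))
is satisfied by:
  {u: False, b: False}
  {b: True, u: False}
  {u: True, b: False}


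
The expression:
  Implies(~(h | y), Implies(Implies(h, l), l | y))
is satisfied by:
  {y: True, l: True, h: True}
  {y: True, l: True, h: False}
  {y: True, h: True, l: False}
  {y: True, h: False, l: False}
  {l: True, h: True, y: False}
  {l: True, h: False, y: False}
  {h: True, l: False, y: False}


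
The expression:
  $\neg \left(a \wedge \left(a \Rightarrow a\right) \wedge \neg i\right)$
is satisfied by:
  {i: True, a: False}
  {a: False, i: False}
  {a: True, i: True}


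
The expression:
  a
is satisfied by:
  {a: True}


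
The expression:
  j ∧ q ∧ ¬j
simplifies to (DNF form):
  False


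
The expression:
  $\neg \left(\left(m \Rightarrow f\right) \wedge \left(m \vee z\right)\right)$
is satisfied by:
  {z: False, m: False, f: False}
  {f: True, z: False, m: False}
  {m: True, z: False, f: False}
  {m: True, z: True, f: False}


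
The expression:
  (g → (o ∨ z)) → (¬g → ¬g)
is always true.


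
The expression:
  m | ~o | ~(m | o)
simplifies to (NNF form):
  m | ~o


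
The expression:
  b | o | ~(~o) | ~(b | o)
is always true.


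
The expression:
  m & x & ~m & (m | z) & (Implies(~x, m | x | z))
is never true.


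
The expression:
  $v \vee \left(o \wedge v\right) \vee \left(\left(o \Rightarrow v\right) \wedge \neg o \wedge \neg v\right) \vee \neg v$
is always true.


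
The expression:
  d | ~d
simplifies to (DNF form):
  True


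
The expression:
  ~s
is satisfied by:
  {s: False}


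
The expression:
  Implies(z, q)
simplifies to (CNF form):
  q | ~z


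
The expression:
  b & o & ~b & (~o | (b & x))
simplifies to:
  False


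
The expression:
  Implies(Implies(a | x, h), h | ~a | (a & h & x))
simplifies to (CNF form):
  True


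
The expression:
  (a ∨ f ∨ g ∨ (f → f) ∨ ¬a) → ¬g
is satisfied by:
  {g: False}


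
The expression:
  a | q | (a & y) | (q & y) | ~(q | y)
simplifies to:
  a | q | ~y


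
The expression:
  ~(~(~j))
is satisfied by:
  {j: False}


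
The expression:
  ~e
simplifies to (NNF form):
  ~e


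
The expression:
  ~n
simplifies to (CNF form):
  ~n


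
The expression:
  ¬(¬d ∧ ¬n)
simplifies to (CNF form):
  d ∨ n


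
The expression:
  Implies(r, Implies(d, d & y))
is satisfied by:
  {y: True, d: False, r: False}
  {d: False, r: False, y: False}
  {r: True, y: True, d: False}
  {r: True, d: False, y: False}
  {y: True, d: True, r: False}
  {d: True, y: False, r: False}
  {r: True, d: True, y: True}


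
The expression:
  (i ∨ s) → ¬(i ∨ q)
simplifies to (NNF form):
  ¬i ∧ (¬q ∨ ¬s)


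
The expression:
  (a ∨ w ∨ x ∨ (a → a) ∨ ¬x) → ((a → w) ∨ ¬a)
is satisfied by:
  {w: True, a: False}
  {a: False, w: False}
  {a: True, w: True}


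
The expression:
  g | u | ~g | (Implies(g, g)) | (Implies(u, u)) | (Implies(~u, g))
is always true.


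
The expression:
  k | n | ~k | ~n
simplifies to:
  True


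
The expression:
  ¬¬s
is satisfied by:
  {s: True}


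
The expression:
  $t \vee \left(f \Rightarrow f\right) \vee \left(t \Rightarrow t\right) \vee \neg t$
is always true.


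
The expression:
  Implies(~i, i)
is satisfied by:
  {i: True}


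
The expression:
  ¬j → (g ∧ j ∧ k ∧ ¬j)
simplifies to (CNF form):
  j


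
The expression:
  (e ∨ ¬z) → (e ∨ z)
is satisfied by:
  {z: True, e: True}
  {z: True, e: False}
  {e: True, z: False}


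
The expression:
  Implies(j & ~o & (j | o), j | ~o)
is always true.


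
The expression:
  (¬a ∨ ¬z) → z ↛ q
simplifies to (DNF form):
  (a ∧ z) ∨ (z ∧ ¬q)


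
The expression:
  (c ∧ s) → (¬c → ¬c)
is always true.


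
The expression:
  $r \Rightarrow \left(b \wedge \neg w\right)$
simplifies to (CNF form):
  $\left(b \vee \neg r\right) \wedge \left(\neg r \vee \neg w\right)$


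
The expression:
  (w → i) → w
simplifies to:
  w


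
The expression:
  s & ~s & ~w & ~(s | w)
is never true.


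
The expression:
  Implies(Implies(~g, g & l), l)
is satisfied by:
  {l: True, g: False}
  {g: False, l: False}
  {g: True, l: True}


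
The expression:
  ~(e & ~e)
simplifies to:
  True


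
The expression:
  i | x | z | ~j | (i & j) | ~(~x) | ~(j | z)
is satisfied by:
  {i: True, x: True, z: True, j: False}
  {i: True, x: True, z: False, j: False}
  {i: True, z: True, x: False, j: False}
  {i: True, z: False, x: False, j: False}
  {x: True, z: True, i: False, j: False}
  {x: True, i: False, z: False, j: False}
  {x: False, z: True, i: False, j: False}
  {x: False, i: False, z: False, j: False}
  {i: True, j: True, x: True, z: True}
  {i: True, j: True, x: True, z: False}
  {i: True, j: True, z: True, x: False}
  {i: True, j: True, z: False, x: False}
  {j: True, x: True, z: True, i: False}
  {j: True, x: True, z: False, i: False}
  {j: True, z: True, x: False, i: False}


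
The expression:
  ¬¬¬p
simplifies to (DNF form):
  ¬p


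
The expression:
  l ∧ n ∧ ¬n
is never true.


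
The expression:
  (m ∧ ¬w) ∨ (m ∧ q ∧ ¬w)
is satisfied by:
  {m: True, w: False}


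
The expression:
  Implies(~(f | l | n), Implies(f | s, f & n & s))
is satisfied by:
  {n: True, l: True, f: True, s: False}
  {n: True, l: True, s: False, f: False}
  {n: True, f: True, s: False, l: False}
  {n: True, s: False, f: False, l: False}
  {l: True, f: True, s: False, n: False}
  {l: True, s: False, f: False, n: False}
  {f: True, l: False, s: False, n: False}
  {l: False, s: False, f: False, n: False}
  {l: True, n: True, s: True, f: True}
  {l: True, n: True, s: True, f: False}
  {n: True, s: True, f: True, l: False}
  {n: True, s: True, l: False, f: False}
  {f: True, s: True, l: True, n: False}
  {s: True, l: True, n: False, f: False}
  {s: True, f: True, n: False, l: False}


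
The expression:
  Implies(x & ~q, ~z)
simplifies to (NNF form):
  q | ~x | ~z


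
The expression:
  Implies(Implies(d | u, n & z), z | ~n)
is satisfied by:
  {d: True, z: True, u: True, n: False}
  {d: True, z: True, u: False, n: False}
  {d: True, u: True, z: False, n: False}
  {d: True, u: False, z: False, n: False}
  {z: True, u: True, d: False, n: False}
  {z: True, u: False, d: False, n: False}
  {u: True, d: False, z: False, n: False}
  {u: False, d: False, z: False, n: False}
  {n: True, d: True, z: True, u: True}
  {n: True, d: True, z: True, u: False}
  {n: True, d: True, u: True, z: False}
  {n: True, d: True, u: False, z: False}
  {n: True, z: True, u: True, d: False}
  {n: True, z: True, u: False, d: False}
  {n: True, u: True, z: False, d: False}


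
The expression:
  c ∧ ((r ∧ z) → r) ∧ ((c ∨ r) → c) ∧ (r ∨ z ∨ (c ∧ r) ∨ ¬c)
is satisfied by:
  {c: True, r: True, z: True}
  {c: True, r: True, z: False}
  {c: True, z: True, r: False}


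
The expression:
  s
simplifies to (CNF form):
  s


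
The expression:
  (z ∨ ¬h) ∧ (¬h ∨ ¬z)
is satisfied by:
  {h: False}


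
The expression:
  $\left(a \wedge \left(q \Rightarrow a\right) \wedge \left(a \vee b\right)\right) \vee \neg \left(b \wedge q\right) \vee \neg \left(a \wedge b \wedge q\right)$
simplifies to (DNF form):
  $\text{True}$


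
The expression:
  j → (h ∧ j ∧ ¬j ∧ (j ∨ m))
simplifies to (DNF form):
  ¬j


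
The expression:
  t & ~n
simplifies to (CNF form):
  t & ~n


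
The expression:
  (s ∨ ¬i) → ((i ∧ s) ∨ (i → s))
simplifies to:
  True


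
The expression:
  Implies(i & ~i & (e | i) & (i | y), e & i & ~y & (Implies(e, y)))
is always true.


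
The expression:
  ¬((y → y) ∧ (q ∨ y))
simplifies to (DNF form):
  ¬q ∧ ¬y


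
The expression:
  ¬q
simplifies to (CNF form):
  ¬q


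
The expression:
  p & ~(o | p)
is never true.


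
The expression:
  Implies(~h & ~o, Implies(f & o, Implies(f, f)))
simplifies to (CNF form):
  True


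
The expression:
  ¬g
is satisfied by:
  {g: False}


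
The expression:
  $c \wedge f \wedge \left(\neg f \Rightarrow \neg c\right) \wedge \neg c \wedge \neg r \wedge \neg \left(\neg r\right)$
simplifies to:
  $\text{False}$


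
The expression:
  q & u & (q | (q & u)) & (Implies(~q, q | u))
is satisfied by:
  {u: True, q: True}


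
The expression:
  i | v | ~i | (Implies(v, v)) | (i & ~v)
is always true.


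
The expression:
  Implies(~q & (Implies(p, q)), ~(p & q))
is always true.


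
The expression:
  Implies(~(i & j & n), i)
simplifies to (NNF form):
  i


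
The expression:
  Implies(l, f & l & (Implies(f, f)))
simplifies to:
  f | ~l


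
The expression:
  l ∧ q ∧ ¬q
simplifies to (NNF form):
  False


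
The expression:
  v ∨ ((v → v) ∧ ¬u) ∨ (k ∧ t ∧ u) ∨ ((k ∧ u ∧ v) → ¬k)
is always true.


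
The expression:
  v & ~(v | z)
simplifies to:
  False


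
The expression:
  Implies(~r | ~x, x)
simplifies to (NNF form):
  x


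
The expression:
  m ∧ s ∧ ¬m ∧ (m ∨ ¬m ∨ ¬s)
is never true.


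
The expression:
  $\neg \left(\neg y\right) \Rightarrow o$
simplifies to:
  $o \vee \neg y$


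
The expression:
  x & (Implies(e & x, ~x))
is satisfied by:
  {x: True, e: False}


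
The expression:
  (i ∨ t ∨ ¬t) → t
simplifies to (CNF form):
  t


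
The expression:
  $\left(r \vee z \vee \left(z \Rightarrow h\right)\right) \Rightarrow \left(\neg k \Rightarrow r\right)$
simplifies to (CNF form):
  $k \vee r$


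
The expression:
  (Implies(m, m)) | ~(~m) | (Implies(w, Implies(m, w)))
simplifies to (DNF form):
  True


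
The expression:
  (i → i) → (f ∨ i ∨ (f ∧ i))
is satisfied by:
  {i: True, f: True}
  {i: True, f: False}
  {f: True, i: False}


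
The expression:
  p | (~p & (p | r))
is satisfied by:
  {r: True, p: True}
  {r: True, p: False}
  {p: True, r: False}


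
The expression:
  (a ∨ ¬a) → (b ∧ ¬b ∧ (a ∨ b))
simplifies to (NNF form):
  False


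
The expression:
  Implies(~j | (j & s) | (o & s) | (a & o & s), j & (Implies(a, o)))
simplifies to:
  j & (o | ~a | ~s)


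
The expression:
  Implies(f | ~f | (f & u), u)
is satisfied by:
  {u: True}


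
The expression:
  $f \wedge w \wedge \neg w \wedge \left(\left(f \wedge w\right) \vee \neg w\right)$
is never true.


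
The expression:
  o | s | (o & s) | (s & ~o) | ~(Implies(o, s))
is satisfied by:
  {o: True, s: True}
  {o: True, s: False}
  {s: True, o: False}


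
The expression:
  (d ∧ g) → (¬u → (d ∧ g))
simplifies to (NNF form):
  True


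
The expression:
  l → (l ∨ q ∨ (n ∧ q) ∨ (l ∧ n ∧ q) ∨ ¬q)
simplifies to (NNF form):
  True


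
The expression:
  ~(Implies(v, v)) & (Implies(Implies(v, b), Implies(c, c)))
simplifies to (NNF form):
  False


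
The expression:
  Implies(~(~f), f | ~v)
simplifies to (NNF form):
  True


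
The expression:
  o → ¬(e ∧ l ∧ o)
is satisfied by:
  {l: False, e: False, o: False}
  {o: True, l: False, e: False}
  {e: True, l: False, o: False}
  {o: True, e: True, l: False}
  {l: True, o: False, e: False}
  {o: True, l: True, e: False}
  {e: True, l: True, o: False}


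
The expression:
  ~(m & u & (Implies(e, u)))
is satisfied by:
  {u: False, m: False}
  {m: True, u: False}
  {u: True, m: False}


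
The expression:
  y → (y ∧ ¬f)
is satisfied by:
  {y: False, f: False}
  {f: True, y: False}
  {y: True, f: False}


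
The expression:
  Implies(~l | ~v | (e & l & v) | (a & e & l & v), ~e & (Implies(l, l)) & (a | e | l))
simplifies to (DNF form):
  (a & ~e) | (l & ~e)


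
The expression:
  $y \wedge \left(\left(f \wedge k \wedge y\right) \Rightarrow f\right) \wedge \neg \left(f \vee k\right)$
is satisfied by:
  {y: True, f: False, k: False}


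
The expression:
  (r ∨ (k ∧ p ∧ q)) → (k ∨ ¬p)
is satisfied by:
  {k: True, p: False, r: False}
  {p: False, r: False, k: False}
  {r: True, k: True, p: False}
  {r: True, p: False, k: False}
  {k: True, p: True, r: False}
  {p: True, k: False, r: False}
  {r: True, p: True, k: True}


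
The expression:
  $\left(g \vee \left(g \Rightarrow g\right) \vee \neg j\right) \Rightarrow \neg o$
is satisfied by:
  {o: False}


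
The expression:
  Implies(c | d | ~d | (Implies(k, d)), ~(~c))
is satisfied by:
  {c: True}


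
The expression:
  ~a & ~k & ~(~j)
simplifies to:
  j & ~a & ~k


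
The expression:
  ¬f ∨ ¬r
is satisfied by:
  {r: False, f: False}
  {f: True, r: False}
  {r: True, f: False}


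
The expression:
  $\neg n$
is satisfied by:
  {n: False}


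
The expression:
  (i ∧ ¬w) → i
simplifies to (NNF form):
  True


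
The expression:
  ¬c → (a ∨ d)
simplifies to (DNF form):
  a ∨ c ∨ d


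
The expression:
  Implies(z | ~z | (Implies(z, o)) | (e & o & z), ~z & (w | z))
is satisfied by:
  {w: True, z: False}


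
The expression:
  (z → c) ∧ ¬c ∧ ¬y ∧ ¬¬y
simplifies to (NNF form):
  False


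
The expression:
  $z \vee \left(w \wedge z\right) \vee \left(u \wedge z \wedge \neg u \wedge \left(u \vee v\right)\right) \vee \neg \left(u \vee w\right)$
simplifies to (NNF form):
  $z \vee \left(\neg u \wedge \neg w\right)$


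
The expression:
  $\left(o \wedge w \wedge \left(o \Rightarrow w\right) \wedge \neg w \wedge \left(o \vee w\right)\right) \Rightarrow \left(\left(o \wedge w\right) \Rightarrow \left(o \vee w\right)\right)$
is always true.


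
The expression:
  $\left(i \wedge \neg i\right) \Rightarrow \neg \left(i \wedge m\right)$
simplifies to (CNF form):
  $\text{True}$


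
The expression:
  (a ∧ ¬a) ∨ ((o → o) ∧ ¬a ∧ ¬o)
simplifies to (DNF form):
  ¬a ∧ ¬o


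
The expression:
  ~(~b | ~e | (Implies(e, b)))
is never true.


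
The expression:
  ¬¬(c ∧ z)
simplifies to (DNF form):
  c ∧ z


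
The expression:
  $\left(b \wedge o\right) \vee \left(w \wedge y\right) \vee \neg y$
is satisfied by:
  {o: True, w: True, b: True, y: False}
  {o: True, w: True, b: False, y: False}
  {w: True, b: True, o: False, y: False}
  {w: True, o: False, b: False, y: False}
  {o: True, b: True, w: False, y: False}
  {o: True, b: False, w: False, y: False}
  {b: True, o: False, w: False, y: False}
  {b: False, o: False, w: False, y: False}
  {y: True, o: True, w: True, b: True}
  {y: True, o: True, w: True, b: False}
  {y: True, w: True, b: True, o: False}
  {y: True, w: True, b: False, o: False}
  {y: True, o: True, b: True, w: False}


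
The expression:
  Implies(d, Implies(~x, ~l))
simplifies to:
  x | ~d | ~l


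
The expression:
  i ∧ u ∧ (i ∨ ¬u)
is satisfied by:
  {i: True, u: True}


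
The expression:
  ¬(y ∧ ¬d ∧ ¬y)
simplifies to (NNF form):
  True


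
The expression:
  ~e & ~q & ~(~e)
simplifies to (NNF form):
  False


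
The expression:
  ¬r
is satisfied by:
  {r: False}


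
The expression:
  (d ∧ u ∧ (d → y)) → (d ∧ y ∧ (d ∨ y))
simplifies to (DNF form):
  True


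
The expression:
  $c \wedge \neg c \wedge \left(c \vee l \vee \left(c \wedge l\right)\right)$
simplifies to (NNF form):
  $\text{False}$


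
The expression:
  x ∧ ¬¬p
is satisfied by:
  {p: True, x: True}


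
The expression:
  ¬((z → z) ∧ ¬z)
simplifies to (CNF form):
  z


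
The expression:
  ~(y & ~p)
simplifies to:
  p | ~y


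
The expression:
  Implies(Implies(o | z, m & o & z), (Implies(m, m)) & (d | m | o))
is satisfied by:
  {d: True, o: True, m: True, z: True}
  {d: True, o: True, m: True, z: False}
  {d: True, o: True, z: True, m: False}
  {d: True, o: True, z: False, m: False}
  {d: True, m: True, z: True, o: False}
  {d: True, m: True, z: False, o: False}
  {d: True, m: False, z: True, o: False}
  {d: True, m: False, z: False, o: False}
  {o: True, m: True, z: True, d: False}
  {o: True, m: True, z: False, d: False}
  {o: True, z: True, m: False, d: False}
  {o: True, z: False, m: False, d: False}
  {m: True, z: True, o: False, d: False}
  {m: True, o: False, z: False, d: False}
  {z: True, o: False, m: False, d: False}


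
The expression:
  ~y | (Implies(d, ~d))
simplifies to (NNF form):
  ~d | ~y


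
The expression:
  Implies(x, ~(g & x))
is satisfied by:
  {g: False, x: False}
  {x: True, g: False}
  {g: True, x: False}


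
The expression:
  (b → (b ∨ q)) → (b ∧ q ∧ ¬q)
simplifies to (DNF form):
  False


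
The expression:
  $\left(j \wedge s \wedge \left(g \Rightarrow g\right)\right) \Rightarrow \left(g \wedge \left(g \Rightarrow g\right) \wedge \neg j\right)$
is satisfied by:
  {s: False, j: False}
  {j: True, s: False}
  {s: True, j: False}


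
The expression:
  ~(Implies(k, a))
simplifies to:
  k & ~a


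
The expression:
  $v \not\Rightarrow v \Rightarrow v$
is always true.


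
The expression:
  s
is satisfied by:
  {s: True}


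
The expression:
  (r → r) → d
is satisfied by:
  {d: True}


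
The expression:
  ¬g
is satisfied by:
  {g: False}


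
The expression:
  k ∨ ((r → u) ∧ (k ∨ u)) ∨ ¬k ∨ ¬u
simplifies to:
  True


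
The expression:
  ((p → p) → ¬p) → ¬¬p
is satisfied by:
  {p: True}


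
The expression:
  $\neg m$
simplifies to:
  $\neg m$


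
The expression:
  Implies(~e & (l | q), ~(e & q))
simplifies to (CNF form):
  True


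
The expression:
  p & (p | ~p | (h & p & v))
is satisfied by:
  {p: True}


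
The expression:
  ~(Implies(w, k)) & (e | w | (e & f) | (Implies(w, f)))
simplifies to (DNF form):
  w & ~k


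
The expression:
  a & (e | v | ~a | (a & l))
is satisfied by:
  {a: True, v: True, l: True, e: True}
  {a: True, v: True, l: True, e: False}
  {a: True, v: True, e: True, l: False}
  {a: True, v: True, e: False, l: False}
  {a: True, l: True, e: True, v: False}
  {a: True, l: True, e: False, v: False}
  {a: True, l: False, e: True, v: False}


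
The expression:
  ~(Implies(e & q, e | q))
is never true.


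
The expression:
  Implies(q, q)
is always true.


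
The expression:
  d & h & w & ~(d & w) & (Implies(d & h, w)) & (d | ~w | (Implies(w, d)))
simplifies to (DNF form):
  False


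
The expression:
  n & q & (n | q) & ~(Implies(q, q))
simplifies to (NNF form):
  False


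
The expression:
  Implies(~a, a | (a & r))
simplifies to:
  a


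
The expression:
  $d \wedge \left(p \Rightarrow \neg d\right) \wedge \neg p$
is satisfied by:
  {d: True, p: False}


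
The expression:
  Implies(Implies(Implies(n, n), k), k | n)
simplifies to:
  True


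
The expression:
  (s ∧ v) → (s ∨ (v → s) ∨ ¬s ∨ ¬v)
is always true.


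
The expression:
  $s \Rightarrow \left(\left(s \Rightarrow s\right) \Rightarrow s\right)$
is always true.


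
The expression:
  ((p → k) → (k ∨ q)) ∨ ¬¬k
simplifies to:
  k ∨ p ∨ q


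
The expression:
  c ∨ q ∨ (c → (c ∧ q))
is always true.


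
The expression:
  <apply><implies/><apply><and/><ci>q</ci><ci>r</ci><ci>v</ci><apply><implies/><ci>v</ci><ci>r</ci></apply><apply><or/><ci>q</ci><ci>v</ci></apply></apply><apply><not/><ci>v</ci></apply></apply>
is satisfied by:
  {v: False, q: False, r: False}
  {r: True, v: False, q: False}
  {q: True, v: False, r: False}
  {r: True, q: True, v: False}
  {v: True, r: False, q: False}
  {r: True, v: True, q: False}
  {q: True, v: True, r: False}


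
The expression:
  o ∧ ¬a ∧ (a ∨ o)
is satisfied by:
  {o: True, a: False}


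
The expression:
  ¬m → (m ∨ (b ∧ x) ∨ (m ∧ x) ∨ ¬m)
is always true.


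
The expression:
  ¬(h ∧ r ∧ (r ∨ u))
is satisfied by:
  {h: False, r: False}
  {r: True, h: False}
  {h: True, r: False}


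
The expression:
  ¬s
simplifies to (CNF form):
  ¬s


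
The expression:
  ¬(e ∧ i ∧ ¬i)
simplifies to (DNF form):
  True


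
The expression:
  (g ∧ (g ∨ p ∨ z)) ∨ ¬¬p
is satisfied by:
  {g: True, p: True}
  {g: True, p: False}
  {p: True, g: False}


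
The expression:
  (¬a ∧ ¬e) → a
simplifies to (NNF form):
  a ∨ e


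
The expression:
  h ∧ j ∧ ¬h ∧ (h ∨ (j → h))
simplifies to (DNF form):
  False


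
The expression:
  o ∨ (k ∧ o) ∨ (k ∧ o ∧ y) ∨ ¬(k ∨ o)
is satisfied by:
  {o: True, k: False}
  {k: False, o: False}
  {k: True, o: True}


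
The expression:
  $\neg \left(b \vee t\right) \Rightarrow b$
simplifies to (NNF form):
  $b \vee t$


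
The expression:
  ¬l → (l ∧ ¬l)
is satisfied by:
  {l: True}


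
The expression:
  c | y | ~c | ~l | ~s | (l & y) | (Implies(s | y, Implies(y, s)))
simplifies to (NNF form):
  True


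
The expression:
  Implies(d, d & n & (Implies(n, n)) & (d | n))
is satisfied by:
  {n: True, d: False}
  {d: False, n: False}
  {d: True, n: True}


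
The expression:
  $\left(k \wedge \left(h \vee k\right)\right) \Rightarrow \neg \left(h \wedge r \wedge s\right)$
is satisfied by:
  {s: False, k: False, r: False, h: False}
  {h: True, s: False, k: False, r: False}
  {r: True, s: False, k: False, h: False}
  {h: True, r: True, s: False, k: False}
  {k: True, h: False, s: False, r: False}
  {h: True, k: True, s: False, r: False}
  {r: True, k: True, h: False, s: False}
  {h: True, r: True, k: True, s: False}
  {s: True, r: False, k: False, h: False}
  {h: True, s: True, r: False, k: False}
  {r: True, s: True, h: False, k: False}
  {h: True, r: True, s: True, k: False}
  {k: True, s: True, r: False, h: False}
  {h: True, k: True, s: True, r: False}
  {r: True, k: True, s: True, h: False}


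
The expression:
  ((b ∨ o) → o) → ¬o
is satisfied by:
  {o: False}


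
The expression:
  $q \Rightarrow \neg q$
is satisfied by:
  {q: False}


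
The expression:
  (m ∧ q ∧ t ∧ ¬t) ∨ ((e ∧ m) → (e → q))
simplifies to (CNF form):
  q ∨ ¬e ∨ ¬m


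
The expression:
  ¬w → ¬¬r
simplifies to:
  r ∨ w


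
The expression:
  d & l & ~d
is never true.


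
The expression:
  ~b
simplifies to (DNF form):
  ~b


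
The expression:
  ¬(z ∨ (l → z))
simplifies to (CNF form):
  l ∧ ¬z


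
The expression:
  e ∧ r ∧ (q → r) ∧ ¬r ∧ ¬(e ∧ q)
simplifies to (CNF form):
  False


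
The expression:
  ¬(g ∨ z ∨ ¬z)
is never true.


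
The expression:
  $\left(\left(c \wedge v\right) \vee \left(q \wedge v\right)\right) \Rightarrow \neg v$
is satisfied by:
  {q: False, v: False, c: False}
  {c: True, q: False, v: False}
  {q: True, c: False, v: False}
  {c: True, q: True, v: False}
  {v: True, c: False, q: False}


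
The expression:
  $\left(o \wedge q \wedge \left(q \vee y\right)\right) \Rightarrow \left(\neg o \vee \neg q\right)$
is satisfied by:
  {o: False, q: False}
  {q: True, o: False}
  {o: True, q: False}


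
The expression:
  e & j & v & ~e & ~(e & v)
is never true.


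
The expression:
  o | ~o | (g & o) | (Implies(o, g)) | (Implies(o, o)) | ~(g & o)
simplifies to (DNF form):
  True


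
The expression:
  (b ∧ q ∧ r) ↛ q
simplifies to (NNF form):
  False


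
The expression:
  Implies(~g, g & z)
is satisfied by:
  {g: True}


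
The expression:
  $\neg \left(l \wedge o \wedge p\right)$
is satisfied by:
  {l: False, o: False, p: False}
  {p: True, l: False, o: False}
  {o: True, l: False, p: False}
  {p: True, o: True, l: False}
  {l: True, p: False, o: False}
  {p: True, l: True, o: False}
  {o: True, l: True, p: False}


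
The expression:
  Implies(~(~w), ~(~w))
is always true.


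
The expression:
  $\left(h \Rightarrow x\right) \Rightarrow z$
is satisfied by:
  {z: True, h: True, x: False}
  {z: True, h: False, x: False}
  {x: True, z: True, h: True}
  {x: True, z: True, h: False}
  {h: True, x: False, z: False}


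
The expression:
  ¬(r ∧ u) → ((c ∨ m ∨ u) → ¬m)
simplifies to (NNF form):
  (r ∧ u) ∨ ¬m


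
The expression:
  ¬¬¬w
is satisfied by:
  {w: False}


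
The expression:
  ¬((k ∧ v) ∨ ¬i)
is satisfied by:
  {i: True, k: False, v: False}
  {v: True, i: True, k: False}
  {k: True, i: True, v: False}


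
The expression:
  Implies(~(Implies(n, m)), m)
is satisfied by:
  {m: True, n: False}
  {n: False, m: False}
  {n: True, m: True}


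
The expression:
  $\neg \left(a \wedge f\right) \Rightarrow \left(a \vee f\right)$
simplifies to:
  $a \vee f$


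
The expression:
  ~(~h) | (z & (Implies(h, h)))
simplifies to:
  h | z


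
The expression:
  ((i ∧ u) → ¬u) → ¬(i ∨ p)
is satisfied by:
  {u: True, p: False, i: False}
  {u: False, p: False, i: False}
  {i: True, u: True, p: False}
  {i: True, p: True, u: True}


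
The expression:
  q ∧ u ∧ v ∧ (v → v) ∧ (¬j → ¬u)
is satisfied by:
  {j: True, u: True, q: True, v: True}


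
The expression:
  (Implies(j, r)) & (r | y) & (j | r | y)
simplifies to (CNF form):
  (r | y) & (r | ~j)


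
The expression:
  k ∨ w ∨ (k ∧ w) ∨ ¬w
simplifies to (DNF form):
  True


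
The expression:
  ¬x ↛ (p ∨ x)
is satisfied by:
  {x: False, p: False}


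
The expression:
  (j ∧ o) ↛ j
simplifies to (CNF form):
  False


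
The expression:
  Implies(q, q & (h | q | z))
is always true.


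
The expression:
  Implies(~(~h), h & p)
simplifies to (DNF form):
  p | ~h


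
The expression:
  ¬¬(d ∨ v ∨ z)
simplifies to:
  d ∨ v ∨ z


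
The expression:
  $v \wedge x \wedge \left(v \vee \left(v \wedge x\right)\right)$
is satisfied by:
  {x: True, v: True}


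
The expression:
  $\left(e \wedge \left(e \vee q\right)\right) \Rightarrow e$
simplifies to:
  $\text{True}$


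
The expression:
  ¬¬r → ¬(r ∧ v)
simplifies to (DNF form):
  ¬r ∨ ¬v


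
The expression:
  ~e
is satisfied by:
  {e: False}


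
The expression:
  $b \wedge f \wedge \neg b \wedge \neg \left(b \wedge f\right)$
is never true.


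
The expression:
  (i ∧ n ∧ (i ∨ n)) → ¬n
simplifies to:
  ¬i ∨ ¬n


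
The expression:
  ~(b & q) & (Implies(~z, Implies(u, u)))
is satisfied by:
  {q: False, b: False}
  {b: True, q: False}
  {q: True, b: False}


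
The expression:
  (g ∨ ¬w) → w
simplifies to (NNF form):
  w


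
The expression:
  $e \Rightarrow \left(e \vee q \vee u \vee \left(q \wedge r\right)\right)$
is always true.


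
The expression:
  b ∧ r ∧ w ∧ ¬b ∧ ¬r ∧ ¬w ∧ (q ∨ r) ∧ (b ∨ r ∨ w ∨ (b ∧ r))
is never true.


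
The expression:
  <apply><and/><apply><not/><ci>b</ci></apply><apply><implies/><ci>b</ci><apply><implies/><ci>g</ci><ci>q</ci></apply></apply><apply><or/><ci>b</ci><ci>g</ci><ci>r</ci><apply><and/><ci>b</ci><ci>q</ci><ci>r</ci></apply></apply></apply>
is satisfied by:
  {r: True, g: True, b: False}
  {r: True, g: False, b: False}
  {g: True, r: False, b: False}


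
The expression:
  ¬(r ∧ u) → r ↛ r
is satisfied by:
  {r: True, u: True}


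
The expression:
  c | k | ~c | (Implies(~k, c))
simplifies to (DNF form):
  True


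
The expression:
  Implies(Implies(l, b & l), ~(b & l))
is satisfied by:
  {l: False, b: False}
  {b: True, l: False}
  {l: True, b: False}


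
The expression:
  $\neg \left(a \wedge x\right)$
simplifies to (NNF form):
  $\neg a \vee \neg x$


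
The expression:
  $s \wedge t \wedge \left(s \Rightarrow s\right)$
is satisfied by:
  {t: True, s: True}


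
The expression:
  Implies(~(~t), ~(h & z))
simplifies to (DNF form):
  ~h | ~t | ~z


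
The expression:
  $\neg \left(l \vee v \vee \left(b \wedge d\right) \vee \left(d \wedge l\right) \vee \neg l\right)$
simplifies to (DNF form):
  $\text{False}$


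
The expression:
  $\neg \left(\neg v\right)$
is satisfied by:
  {v: True}


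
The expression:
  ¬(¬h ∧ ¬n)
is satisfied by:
  {n: True, h: True}
  {n: True, h: False}
  {h: True, n: False}


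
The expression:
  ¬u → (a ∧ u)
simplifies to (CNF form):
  u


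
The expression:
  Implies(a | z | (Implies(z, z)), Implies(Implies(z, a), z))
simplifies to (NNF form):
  z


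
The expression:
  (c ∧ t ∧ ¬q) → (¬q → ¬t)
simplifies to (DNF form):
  q ∨ ¬c ∨ ¬t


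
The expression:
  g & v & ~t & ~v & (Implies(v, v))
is never true.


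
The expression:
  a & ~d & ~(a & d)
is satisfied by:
  {a: True, d: False}


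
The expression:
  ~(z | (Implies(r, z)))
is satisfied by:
  {r: True, z: False}


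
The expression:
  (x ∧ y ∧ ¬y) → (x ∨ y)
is always true.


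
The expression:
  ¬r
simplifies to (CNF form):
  ¬r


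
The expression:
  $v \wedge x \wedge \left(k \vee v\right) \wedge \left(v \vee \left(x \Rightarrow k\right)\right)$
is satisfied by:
  {x: True, v: True}


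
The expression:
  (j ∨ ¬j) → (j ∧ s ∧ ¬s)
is never true.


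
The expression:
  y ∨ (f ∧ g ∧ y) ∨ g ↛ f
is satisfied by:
  {y: True, g: True, f: False}
  {y: True, g: False, f: False}
  {f: True, y: True, g: True}
  {f: True, y: True, g: False}
  {g: True, f: False, y: False}


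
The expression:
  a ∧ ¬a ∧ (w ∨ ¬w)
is never true.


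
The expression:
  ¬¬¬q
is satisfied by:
  {q: False}


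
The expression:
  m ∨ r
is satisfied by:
  {r: True, m: True}
  {r: True, m: False}
  {m: True, r: False}


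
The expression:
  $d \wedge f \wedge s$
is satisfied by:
  {s: True, d: True, f: True}


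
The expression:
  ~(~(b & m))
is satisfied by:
  {m: True, b: True}


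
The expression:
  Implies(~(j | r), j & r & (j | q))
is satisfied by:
  {r: True, j: True}
  {r: True, j: False}
  {j: True, r: False}


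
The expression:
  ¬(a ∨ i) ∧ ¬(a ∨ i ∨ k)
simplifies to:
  ¬a ∧ ¬i ∧ ¬k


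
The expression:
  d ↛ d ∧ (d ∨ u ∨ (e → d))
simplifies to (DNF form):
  False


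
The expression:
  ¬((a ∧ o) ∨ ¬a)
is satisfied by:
  {a: True, o: False}


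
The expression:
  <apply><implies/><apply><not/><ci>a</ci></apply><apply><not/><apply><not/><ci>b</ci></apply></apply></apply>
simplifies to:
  <apply><or/><ci>a</ci><ci>b</ci></apply>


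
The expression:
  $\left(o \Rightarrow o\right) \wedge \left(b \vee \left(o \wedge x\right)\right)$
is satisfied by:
  {b: True, o: True, x: True}
  {b: True, o: True, x: False}
  {b: True, x: True, o: False}
  {b: True, x: False, o: False}
  {o: True, x: True, b: False}


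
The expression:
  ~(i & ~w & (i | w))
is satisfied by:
  {w: True, i: False}
  {i: False, w: False}
  {i: True, w: True}


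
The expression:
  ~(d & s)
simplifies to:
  ~d | ~s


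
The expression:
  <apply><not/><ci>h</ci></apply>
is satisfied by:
  {h: False}


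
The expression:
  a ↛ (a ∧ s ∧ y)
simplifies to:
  a ∧ (¬s ∨ ¬y)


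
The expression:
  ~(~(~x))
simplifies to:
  ~x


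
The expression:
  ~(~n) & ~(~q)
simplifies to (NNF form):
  n & q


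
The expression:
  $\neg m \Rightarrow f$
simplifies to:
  $f \vee m$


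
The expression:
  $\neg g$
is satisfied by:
  {g: False}


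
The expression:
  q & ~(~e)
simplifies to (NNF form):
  e & q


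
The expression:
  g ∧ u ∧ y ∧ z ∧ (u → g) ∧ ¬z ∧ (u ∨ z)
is never true.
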